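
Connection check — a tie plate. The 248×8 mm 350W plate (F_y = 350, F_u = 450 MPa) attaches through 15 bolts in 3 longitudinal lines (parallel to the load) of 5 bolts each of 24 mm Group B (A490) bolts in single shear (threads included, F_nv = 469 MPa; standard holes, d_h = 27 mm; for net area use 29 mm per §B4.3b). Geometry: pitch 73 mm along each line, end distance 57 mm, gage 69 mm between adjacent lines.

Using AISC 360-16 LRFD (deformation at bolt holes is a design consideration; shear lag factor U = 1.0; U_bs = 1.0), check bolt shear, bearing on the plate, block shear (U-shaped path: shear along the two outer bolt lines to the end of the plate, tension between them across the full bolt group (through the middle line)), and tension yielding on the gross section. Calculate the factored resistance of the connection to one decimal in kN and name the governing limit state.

Bolt shear: A_b = π(24)²/4 = 452.39 mm². φR_n = 0.75 × 469 × 452.39 × 15 × 1 = 2386.9 kN.
Bearing (8 mm plate, F_u = 450 MPa): end bolts L_c = 57 − 27/2 = 43.5, R_n = min(1.2×43.5×8×450, 2.4×24×8×450) = 187.92 kN/bolt; interior L_c = 73 − 27 = 46, R_n = 198.72 kN/bolt. φR_n = 0.75 × (3×187.92 + 12×198.72) = 2211.3 kN.
Block shear: shear path 2×[57+4×73] = 2×349 mm, A_gv = 5584, A_nv = 2×(349 − 4.5×29)×8 = 3496 mm²; tension across gage: (138 − 2×29)×8 = 640 mm². R_n = min(0.6×450×3496, 0.6×350×5584) + 1.0×450×640 = min(943.92, 1172.6) + 288 = 1231.9 kN. φR_n = 0.75 × 1231.9 = 923.9 kN.
Tension yield (gross): A_g = 248×8 = 1984 mm². φR_n = 0.90 × 350 × 1984 = 625.0 kN.
Governing: min(2386.9, 2211.3, 923.9, 625.0) = 625.0 kN → gross-section yield.

625.0 kN (gross-section yield governs)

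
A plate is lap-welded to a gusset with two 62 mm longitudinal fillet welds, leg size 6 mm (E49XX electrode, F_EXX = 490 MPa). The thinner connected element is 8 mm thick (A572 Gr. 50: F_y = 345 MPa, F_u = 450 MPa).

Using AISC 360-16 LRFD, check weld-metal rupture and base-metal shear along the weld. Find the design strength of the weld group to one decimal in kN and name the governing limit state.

Weld metal: throat = 0.707×6 = 4.242 mm, L = 2×62 = 124 mm. φR_n = 0.75 × 0.6 × 490 × 4.242 × 124 = 116.0 kN.
Base metal shear (8 mm plate): yield φR_n = 1.0×0.6×345×8×124 = 205.3 kN; rupture φR_n = 0.75×0.6×450×8×124 = 200.9 kN; take 200.9 kN (rupture).
Governing: min(116.0, 200.9) = 116.0 kN → weld metal.

116.0 kN (weld metal governs)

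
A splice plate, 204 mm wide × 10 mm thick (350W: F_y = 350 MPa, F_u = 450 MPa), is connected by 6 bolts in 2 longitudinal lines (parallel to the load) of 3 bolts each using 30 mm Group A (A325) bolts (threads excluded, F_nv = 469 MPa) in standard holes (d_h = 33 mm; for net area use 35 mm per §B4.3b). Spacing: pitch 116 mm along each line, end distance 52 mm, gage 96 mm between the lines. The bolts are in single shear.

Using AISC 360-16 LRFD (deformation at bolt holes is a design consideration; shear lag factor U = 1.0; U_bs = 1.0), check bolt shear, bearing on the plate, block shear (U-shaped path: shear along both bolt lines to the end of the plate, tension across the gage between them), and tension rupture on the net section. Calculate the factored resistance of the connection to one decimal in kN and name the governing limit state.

Bolt shear: A_b = π(30)²/4 = 706.86 mm². φR_n = 0.75 × 469 × 706.86 × 6 × 1 = 1491.8 kN.
Bearing (10 mm plate, F_u = 450 MPa): end bolts L_c = 52 − 33/2 = 35.5, R_n = min(1.2×35.5×10×450, 2.4×30×10×450) = 191.7 kN/bolt; interior L_c = 116 − 33 = 83, R_n = 324 kN/bolt. φR_n = 0.75 × (2×191.7 + 4×324) = 1259.6 kN.
Block shear: shear path 2×[52+2×116] = 2×284 mm, A_gv = 5680, A_nv = 2×(284 − 2.5×35)×10 = 3930 mm²; tension across gage: (96 − 1×35)×10 = 610 mm². R_n = min(0.6×450×3930, 0.6×350×5680) + 1.0×450×610 = min(1061.1, 1192.8) + 274.5 = 1335.6 kN. φR_n = 0.75 × 1335.6 = 1001.7 kN.
Tension rupture (net): A_n = (204 − 2×35)×10 = 1340 mm² (U = 1.0, A_e = A_n). φR_n = 0.75 × 450 × 1340 = 452.3 kN.
Governing: min(1491.8, 1259.6, 1001.7, 452.3) = 452.3 kN → net-section rupture.

452.3 kN (net-section rupture governs)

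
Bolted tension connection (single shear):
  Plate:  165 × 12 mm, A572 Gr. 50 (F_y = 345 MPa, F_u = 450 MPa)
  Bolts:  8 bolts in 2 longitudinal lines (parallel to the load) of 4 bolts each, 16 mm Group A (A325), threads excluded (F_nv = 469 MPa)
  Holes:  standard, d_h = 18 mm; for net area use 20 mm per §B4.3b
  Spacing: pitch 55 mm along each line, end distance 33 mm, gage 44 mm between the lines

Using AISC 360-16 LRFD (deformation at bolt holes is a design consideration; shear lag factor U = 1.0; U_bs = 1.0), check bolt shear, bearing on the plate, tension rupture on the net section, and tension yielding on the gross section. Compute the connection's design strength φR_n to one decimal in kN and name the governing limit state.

506.3 kN (net-section rupture governs)

Bolt shear: A_b = π(16)²/4 = 201.06 mm². φR_n = 0.75 × 469 × 201.06 × 8 × 1 = 565.8 kN.
Bearing (12 mm plate, F_u = 450 MPa): end bolts L_c = 33 − 18/2 = 24, R_n = min(1.2×24×12×450, 2.4×16×12×450) = 155.52 kN/bolt; interior L_c = 55 − 18 = 37, R_n = 207.36 kN/bolt. φR_n = 0.75 × (2×155.52 + 6×207.36) = 1166.4 kN.
Tension rupture (net): A_n = (165 − 2×20)×12 = 1500 mm² (U = 1.0, A_e = A_n). φR_n = 0.75 × 450 × 1500 = 506.3 kN.
Tension yield (gross): A_g = 165×12 = 1980 mm². φR_n = 0.90 × 345 × 1980 = 614.8 kN.
Governing: min(565.8, 1166.4, 506.3, 614.8) = 506.3 kN → net-section rupture.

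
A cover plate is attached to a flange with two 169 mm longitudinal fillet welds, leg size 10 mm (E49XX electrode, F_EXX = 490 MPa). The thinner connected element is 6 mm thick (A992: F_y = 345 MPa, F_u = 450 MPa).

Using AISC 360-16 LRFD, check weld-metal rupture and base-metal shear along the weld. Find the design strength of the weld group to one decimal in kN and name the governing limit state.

410.7 kN (base-metal shear governs)

Weld metal: throat = 0.707×10 = 7.07 mm, L = 2×169 = 338 mm. φR_n = 0.75 × 0.6 × 490 × 7.07 × 338 = 526.9 kN.
Base metal shear (6 mm plate): yield φR_n = 1.0×0.6×345×6×338 = 419.8 kN; rupture φR_n = 0.75×0.6×450×6×338 = 410.7 kN; take 410.7 kN (rupture).
Governing: min(526.9, 410.7) = 410.7 kN → base-metal shear.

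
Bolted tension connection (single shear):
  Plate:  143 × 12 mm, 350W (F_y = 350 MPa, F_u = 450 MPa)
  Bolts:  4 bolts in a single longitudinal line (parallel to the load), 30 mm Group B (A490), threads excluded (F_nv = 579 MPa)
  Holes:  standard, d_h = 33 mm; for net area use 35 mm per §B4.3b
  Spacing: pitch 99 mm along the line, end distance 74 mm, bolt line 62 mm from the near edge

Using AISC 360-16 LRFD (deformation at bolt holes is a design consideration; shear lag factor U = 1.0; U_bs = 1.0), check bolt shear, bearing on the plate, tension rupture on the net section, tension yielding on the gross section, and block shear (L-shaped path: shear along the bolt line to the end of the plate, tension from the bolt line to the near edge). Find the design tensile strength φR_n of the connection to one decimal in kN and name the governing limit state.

Bolt shear: A_b = π(30)²/4 = 706.86 mm². φR_n = 0.75 × 579 × 706.86 × 4 × 1 = 1227.8 kN.
Bearing (12 mm plate, F_u = 450 MPa): end bolts L_c = 74 − 33/2 = 57.5, R_n = min(1.2×57.5×12×450, 2.4×30×12×450) = 372.6 kN/bolt; interior L_c = 99 − 33 = 66, R_n = 388.8 kN/bolt. φR_n = 0.75 × (1×372.6 + 3×388.8) = 1154.3 kN.
Tension rupture (net): A_n = (143 − 1×35)×12 = 1296 mm² (U = 1.0, A_e = A_n). φR_n = 0.75 × 450 × 1296 = 437.4 kN.
Tension yield (gross): A_g = 143×12 = 1716 mm². φR_n = 0.90 × 350 × 1716 = 540.5 kN.
Block shear: shear path 1×[74+3×99] = 1×371 mm, A_gv = 4452, A_nv = 1×(371 − 3.5×35)×12 = 2982 mm²; tension to near edge: (62 − 0.5×35)×12 = 534 mm². R_n = min(0.6×450×2982, 0.6×350×4452) + 1.0×450×534 = min(805.14, 934.92) + 240.3 = 1045.4 kN. φR_n = 0.75 × 1045.4 = 784.1 kN.
Governing: min(1227.8, 1154.3, 437.4, 540.5, 784.1) = 437.4 kN → net-section rupture.

437.4 kN (net-section rupture governs)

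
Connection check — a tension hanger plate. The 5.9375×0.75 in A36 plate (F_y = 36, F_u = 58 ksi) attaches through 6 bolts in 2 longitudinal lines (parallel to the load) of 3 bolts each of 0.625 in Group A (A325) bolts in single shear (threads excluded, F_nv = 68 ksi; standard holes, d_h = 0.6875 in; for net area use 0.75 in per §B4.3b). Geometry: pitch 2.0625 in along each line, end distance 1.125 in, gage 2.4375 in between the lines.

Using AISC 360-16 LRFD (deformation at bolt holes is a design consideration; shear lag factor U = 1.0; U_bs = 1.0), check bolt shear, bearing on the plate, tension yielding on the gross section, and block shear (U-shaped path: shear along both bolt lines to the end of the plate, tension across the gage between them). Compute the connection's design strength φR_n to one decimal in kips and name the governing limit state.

93.9 kips (bolt shear governs)

Bolt shear: A_b = π(0.625)²/4 = 0.3068 in². φR_n = 0.75 × 68 × 0.3068 × 6 × 1 = 93.9 kips.
Bearing (0.75 in plate, F_u = 58 ksi): end bolts L_c = 1.125 − 0.6875/2 = 0.78125, R_n = min(1.2×0.78125×0.75×58, 2.4×0.625×0.75×58) = 40.781 kips/bolt; interior L_c = 2.0625 − 0.6875 = 1.375, R_n = 65.25 kips/bolt. φR_n = 0.75 × (2×40.781 + 4×65.25) = 256.9 kips.
Tension yield (gross): A_g = 5.9375×0.75 = 4.4531 in². φR_n = 0.90 × 36 × 4.4531 = 144.3 kips.
Block shear: shear path 2×[1.125+2×2.0625] = 2×5.25 in, A_gv = 7.875, A_nv = 2×(5.25 − 2.5×0.75)×0.75 = 5.0625 in²; tension across gage: (2.4375 − 1×0.75)×0.75 = 1.2656 in². R_n = min(0.6×58×5.0625, 0.6×36×7.875) + 1.0×58×1.2656 = min(176.18, 170.1) + 73.405 = 243.51 kips. φR_n = 0.75 × 243.51 = 182.6 kips.
Governing: min(93.9, 256.9, 144.3, 182.6) = 93.9 kips → bolt shear.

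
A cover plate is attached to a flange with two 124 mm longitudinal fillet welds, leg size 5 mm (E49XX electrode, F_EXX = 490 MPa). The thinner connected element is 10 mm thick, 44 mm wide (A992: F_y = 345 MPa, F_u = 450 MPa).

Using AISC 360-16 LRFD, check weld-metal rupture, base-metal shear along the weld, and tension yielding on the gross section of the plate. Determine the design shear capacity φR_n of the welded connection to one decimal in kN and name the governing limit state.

Weld metal: throat = 0.707×5 = 3.535 mm, L = 2×124 = 248 mm. φR_n = 0.75 × 0.6 × 490 × 3.535 × 248 = 193.3 kN.
Base metal shear (10 mm plate): yield φR_n = 1.0×0.6×345×10×248 = 513.4 kN; rupture φR_n = 0.75×0.6×450×10×248 = 502.2 kN; take 502.2 kN (rupture).
Tension yield (gross): A_g = 44×10 = 440 mm². φR_n = 0.90 × 345 × 440 = 136.6 kN.
Governing: min(193.3, 502.2, 136.6) = 136.6 kN → gross-section yield.

136.6 kN (gross-section yield governs)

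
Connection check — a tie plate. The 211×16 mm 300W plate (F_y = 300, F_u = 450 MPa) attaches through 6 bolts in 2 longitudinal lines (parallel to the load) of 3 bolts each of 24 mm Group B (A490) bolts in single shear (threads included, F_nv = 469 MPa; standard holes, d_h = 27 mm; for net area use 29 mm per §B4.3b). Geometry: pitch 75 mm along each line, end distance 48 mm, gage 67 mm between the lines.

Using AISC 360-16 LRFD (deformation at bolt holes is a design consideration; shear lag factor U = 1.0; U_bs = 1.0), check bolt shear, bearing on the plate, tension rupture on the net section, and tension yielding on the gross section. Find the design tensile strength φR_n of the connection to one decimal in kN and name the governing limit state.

Bolt shear: A_b = π(24)²/4 = 452.39 mm². φR_n = 0.75 × 469 × 452.39 × 6 × 1 = 954.8 kN.
Bearing (16 mm plate, F_u = 450 MPa): end bolts L_c = 48 − 27/2 = 34.5, R_n = min(1.2×34.5×16×450, 2.4×24×16×450) = 298.08 kN/bolt; interior L_c = 75 − 27 = 48, R_n = 414.72 kN/bolt. φR_n = 0.75 × (2×298.08 + 4×414.72) = 1691.3 kN.
Tension rupture (net): A_n = (211 − 2×29)×16 = 2448 mm² (U = 1.0, A_e = A_n). φR_n = 0.75 × 450 × 2448 = 826.2 kN.
Tension yield (gross): A_g = 211×16 = 3376 mm². φR_n = 0.90 × 300 × 3376 = 911.5 kN.
Governing: min(954.8, 1691.3, 826.2, 911.5) = 826.2 kN → net-section rupture.

826.2 kN (net-section rupture governs)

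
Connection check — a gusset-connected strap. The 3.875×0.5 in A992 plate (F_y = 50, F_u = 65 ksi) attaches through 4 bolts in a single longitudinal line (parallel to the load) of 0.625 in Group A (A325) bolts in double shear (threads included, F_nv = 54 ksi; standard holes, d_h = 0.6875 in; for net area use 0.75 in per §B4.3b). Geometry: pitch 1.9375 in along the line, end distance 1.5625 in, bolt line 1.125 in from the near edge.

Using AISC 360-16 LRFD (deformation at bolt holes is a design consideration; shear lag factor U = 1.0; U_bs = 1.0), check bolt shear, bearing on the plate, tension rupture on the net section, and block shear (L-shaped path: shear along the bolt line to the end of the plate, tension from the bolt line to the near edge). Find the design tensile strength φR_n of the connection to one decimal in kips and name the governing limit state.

Bolt shear: A_b = π(0.625)²/4 = 0.3068 in². φR_n = 0.75 × 54 × 0.3068 × 4 × 2 = 99.4 kips.
Bearing (0.5 in plate, F_u = 65 ksi): end bolts L_c = 1.5625 − 0.6875/2 = 1.21875, R_n = min(1.2×1.21875×0.5×65, 2.4×0.625×0.5×65) = 47.531 kips/bolt; interior L_c = 1.9375 − 0.6875 = 1.25, R_n = 48.75 kips/bolt. φR_n = 0.75 × (1×47.531 + 3×48.75) = 145.3 kips.
Tension rupture (net): A_n = (3.875 − 1×0.75)×0.5 = 1.5625 in² (U = 1.0, A_e = A_n). φR_n = 0.75 × 65 × 1.5625 = 76.2 kips.
Block shear: shear path 1×[1.5625+3×1.9375] = 1×7.375 in, A_gv = 3.6875, A_nv = 1×(7.375 − 3.5×0.75)×0.5 = 2.375 in²; tension to near edge: (1.125 − 0.5×0.75)×0.5 = 0.375 in². R_n = min(0.6×65×2.375, 0.6×50×3.6875) + 1.0×65×0.375 = min(92.625, 110.63) + 24.375 = 117 kips. φR_n = 0.75 × 117 = 87.8 kips.
Governing: min(99.4, 145.3, 76.2, 87.8) = 76.2 kips → net-section rupture.

76.2 kips (net-section rupture governs)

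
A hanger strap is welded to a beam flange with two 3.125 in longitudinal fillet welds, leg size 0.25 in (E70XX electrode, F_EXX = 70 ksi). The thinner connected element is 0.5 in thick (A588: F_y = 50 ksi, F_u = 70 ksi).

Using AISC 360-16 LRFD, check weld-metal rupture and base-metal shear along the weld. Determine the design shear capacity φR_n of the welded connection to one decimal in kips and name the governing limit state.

34.8 kips (weld metal governs)

Weld metal: throat = 0.707×0.25 = 0.17675 in, L = 2×3.125 = 6.25 in. φR_n = 0.75 × 0.6 × 70 × 0.17675 × 6.25 = 34.8 kips.
Base metal shear (0.5 in plate): yield φR_n = 1.0×0.6×50×0.5×6.25 = 93.8 kips; rupture φR_n = 0.75×0.6×70×0.5×6.25 = 98.4 kips; take 93.8 kips (yield).
Governing: min(34.8, 93.8) = 34.8 kips → weld metal.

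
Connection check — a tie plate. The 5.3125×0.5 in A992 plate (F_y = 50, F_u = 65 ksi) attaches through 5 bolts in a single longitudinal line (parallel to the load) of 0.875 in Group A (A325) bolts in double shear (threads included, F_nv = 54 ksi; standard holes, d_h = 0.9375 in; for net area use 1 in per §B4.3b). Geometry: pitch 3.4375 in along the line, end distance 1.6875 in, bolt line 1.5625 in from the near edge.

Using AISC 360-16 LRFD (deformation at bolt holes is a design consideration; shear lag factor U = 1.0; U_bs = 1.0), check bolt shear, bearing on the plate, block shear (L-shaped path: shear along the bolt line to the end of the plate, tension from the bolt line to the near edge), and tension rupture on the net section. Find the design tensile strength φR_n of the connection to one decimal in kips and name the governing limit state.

Bolt shear: A_b = π(0.875)²/4 = 0.60132 in². φR_n = 0.75 × 54 × 0.60132 × 5 × 2 = 243.5 kips.
Bearing (0.5 in plate, F_u = 65 ksi): end bolts L_c = 1.6875 − 0.9375/2 = 1.21875, R_n = min(1.2×1.21875×0.5×65, 2.4×0.875×0.5×65) = 47.531 kips/bolt; interior L_c = 3.4375 − 0.9375 = 2.5, R_n = 68.25 kips/bolt. φR_n = 0.75 × (1×47.531 + 4×68.25) = 240.4 kips.
Block shear: shear path 1×[1.6875+4×3.4375] = 1×15.4375 in, A_gv = 7.7188, A_nv = 1×(15.4375 − 4.5×1)×0.5 = 5.4688 in²; tension to near edge: (1.5625 − 0.5×1)×0.5 = 0.53125 in². R_n = min(0.6×65×5.4688, 0.6×50×7.7188) + 1.0×65×0.53125 = min(213.28, 231.56) + 34.531 = 247.81 kips. φR_n = 0.75 × 247.81 = 185.9 kips.
Tension rupture (net): A_n = (5.3125 − 1×1)×0.5 = 2.1563 in² (U = 1.0, A_e = A_n). φR_n = 0.75 × 65 × 2.1563 = 105.1 kips.
Governing: min(243.5, 240.4, 185.9, 105.1) = 105.1 kips → net-section rupture.

105.1 kips (net-section rupture governs)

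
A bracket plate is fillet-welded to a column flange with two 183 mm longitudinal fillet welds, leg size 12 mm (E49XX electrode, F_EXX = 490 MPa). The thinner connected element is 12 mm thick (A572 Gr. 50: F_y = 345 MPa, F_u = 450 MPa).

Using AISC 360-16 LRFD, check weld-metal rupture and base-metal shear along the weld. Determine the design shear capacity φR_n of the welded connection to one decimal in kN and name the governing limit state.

Weld metal: throat = 0.707×12 = 8.484 mm, L = 2×183 = 366 mm. φR_n = 0.75 × 0.6 × 490 × 8.484 × 366 = 684.7 kN.
Base metal shear (12 mm plate): yield φR_n = 1.0×0.6×345×12×366 = 909.1 kN; rupture φR_n = 0.75×0.6×450×12×366 = 889.4 kN; take 889.4 kN (rupture).
Governing: min(684.7, 889.4) = 684.7 kN → weld metal.

684.7 kN (weld metal governs)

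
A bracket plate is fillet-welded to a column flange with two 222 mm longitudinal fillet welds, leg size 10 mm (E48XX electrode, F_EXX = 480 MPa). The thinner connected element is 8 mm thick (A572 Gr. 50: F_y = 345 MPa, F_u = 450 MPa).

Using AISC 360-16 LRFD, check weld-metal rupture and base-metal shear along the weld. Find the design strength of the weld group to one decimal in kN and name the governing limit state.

Weld metal: throat = 0.707×10 = 7.07 mm, L = 2×222 = 444 mm. φR_n = 0.75 × 0.6 × 480 × 7.07 × 444 = 678.0 kN.
Base metal shear (8 mm plate): yield φR_n = 1.0×0.6×345×8×444 = 735.3 kN; rupture φR_n = 0.75×0.6×450×8×444 = 719.3 kN; take 719.3 kN (rupture).
Governing: min(678.0, 719.3) = 678.0 kN → weld metal.

678.0 kN (weld metal governs)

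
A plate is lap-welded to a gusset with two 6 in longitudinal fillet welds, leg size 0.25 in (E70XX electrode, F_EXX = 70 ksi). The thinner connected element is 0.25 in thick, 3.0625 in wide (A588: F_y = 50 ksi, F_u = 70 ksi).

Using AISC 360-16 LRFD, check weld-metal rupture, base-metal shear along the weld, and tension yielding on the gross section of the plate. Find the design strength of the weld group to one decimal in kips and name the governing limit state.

Weld metal: throat = 0.707×0.25 = 0.17675 in, L = 2×6 = 12 in. φR_n = 0.75 × 0.6 × 70 × 0.17675 × 12 = 66.8 kips.
Base metal shear (0.25 in plate): yield φR_n = 1.0×0.6×50×0.25×12 = 90.0 kips; rupture φR_n = 0.75×0.6×70×0.25×12 = 94.5 kips; take 90.0 kips (yield).
Tension yield (gross): A_g = 3.0625×0.25 = 0.76563 in². φR_n = 0.90 × 50 × 0.76563 = 34.5 kips.
Governing: min(66.8, 90.0, 34.5) = 34.5 kips → gross-section yield.

34.5 kips (gross-section yield governs)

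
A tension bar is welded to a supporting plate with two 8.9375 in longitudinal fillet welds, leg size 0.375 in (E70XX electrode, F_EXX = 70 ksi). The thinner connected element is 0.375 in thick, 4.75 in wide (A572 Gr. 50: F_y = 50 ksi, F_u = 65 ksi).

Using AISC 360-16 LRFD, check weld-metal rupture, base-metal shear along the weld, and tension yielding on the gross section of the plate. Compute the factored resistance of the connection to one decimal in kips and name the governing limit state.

80.2 kips (gross-section yield governs)

Weld metal: throat = 0.707×0.375 = 0.26513 in, L = 2×8.9375 = 17.875 in. φR_n = 0.75 × 0.6 × 70 × 0.26513 × 17.875 = 149.3 kips.
Base metal shear (0.375 in plate): yield φR_n = 1.0×0.6×50×0.375×17.875 = 201.1 kips; rupture φR_n = 0.75×0.6×65×0.375×17.875 = 196.1 kips; take 196.1 kips (rupture).
Tension yield (gross): A_g = 4.75×0.375 = 1.7813 in². φR_n = 0.90 × 50 × 1.7813 = 80.2 kips.
Governing: min(149.3, 196.1, 80.2) = 80.2 kips → gross-section yield.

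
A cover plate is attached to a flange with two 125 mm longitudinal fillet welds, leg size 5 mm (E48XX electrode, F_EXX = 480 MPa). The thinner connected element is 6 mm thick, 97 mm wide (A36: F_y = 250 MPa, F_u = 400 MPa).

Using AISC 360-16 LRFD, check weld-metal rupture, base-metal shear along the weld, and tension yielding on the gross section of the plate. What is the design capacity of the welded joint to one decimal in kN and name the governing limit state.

Weld metal: throat = 0.707×5 = 3.535 mm, L = 2×125 = 250 mm. φR_n = 0.75 × 0.6 × 480 × 3.535 × 250 = 190.9 kN.
Base metal shear (6 mm plate): yield φR_n = 1.0×0.6×250×6×250 = 225.0 kN; rupture φR_n = 0.75×0.6×400×6×250 = 270.0 kN; take 225.0 kN (yield).
Tension yield (gross): A_g = 97×6 = 582 mm². φR_n = 0.90 × 250 × 582 = 131.0 kN.
Governing: min(190.9, 225.0, 131.0) = 131.0 kN → gross-section yield.

131.0 kN (gross-section yield governs)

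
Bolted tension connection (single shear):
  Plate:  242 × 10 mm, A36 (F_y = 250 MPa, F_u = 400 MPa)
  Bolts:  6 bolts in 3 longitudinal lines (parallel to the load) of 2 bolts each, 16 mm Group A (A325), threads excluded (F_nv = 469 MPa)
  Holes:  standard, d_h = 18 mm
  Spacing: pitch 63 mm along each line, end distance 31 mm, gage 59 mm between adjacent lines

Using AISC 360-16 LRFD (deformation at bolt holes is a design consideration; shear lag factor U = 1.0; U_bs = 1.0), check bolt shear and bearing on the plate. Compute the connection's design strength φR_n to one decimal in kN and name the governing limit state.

424.3 kN (bolt shear governs)

Bolt shear: A_b = π(16)²/4 = 201.06 mm². φR_n = 0.75 × 469 × 201.06 × 6 × 1 = 424.3 kN.
Bearing (10 mm plate, F_u = 400 MPa): end bolts L_c = 31 − 18/2 = 22, R_n = min(1.2×22×10×400, 2.4×16×10×400) = 105.6 kN/bolt; interior L_c = 63 − 18 = 45, R_n = 153.6 kN/bolt. φR_n = 0.75 × (3×105.6 + 3×153.6) = 583.2 kN.
Governing: min(424.3, 583.2) = 424.3 kN → bolt shear.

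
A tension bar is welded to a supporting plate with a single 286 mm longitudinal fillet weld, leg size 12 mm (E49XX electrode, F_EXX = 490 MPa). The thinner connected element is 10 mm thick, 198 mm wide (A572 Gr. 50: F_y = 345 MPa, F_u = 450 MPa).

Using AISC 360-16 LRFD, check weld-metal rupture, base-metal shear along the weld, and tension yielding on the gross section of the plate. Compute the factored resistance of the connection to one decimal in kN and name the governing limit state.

535.0 kN (weld metal governs)

Weld metal: throat = 0.707×12 = 8.484 mm, L = 286 mm. φR_n = 0.75 × 0.6 × 490 × 8.484 × 286 = 535.0 kN.
Base metal shear (10 mm plate): yield φR_n = 1.0×0.6×345×10×286 = 592.0 kN; rupture φR_n = 0.75×0.6×450×10×286 = 579.2 kN; take 579.2 kN (rupture).
Tension yield (gross): A_g = 198×10 = 1980 mm². φR_n = 0.90 × 345 × 1980 = 614.8 kN.
Governing: min(535.0, 579.2, 614.8) = 535.0 kN → weld metal.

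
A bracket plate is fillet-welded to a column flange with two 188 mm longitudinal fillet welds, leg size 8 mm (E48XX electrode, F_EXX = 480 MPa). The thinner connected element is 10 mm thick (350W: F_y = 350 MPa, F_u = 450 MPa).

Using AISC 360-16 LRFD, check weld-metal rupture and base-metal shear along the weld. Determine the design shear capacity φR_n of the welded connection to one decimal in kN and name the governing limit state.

Weld metal: throat = 0.707×8 = 5.656 mm, L = 2×188 = 376 mm. φR_n = 0.75 × 0.6 × 480 × 5.656 × 376 = 459.4 kN.
Base metal shear (10 mm plate): yield φR_n = 1.0×0.6×350×10×376 = 789.6 kN; rupture φR_n = 0.75×0.6×450×10×376 = 761.4 kN; take 761.4 kN (rupture).
Governing: min(459.4, 761.4) = 459.4 kN → weld metal.

459.4 kN (weld metal governs)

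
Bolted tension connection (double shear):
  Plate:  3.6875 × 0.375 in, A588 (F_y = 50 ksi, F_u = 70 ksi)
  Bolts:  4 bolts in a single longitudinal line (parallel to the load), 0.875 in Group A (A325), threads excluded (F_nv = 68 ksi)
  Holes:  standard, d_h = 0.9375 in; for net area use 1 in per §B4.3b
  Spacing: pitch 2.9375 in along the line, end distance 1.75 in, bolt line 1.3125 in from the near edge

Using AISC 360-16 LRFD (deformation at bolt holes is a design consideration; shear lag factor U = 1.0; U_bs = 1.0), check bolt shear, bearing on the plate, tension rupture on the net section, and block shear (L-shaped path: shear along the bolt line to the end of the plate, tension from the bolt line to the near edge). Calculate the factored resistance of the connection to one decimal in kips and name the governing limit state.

Bolt shear: A_b = π(0.875)²/4 = 0.60132 in². φR_n = 0.75 × 68 × 0.60132 × 4 × 2 = 245.3 kips.
Bearing (0.375 in plate, F_u = 70 ksi): end bolts L_c = 1.75 − 0.9375/2 = 1.28125, R_n = min(1.2×1.28125×0.375×70, 2.4×0.875×0.375×70) = 40.359 kips/bolt; interior L_c = 2.9375 − 0.9375 = 2, R_n = 55.125 kips/bolt. φR_n = 0.75 × (1×40.359 + 3×55.125) = 154.3 kips.
Tension rupture (net): A_n = (3.6875 − 1×1)×0.375 = 1.0078 in² (U = 1.0, A_e = A_n). φR_n = 0.75 × 70 × 1.0078 = 52.9 kips.
Block shear: shear path 1×[1.75+3×2.9375] = 1×10.5625 in, A_gv = 3.9609, A_nv = 1×(10.5625 − 3.5×1)×0.375 = 2.6484 in²; tension to near edge: (1.3125 − 0.5×1)×0.375 = 0.30469 in². R_n = min(0.6×70×2.6484, 0.6×50×3.9609) + 1.0×70×0.30469 = min(111.23, 118.83) + 21.328 = 132.56 kips. φR_n = 0.75 × 132.56 = 99.4 kips.
Governing: min(245.3, 154.3, 52.9, 99.4) = 52.9 kips → net-section rupture.

52.9 kips (net-section rupture governs)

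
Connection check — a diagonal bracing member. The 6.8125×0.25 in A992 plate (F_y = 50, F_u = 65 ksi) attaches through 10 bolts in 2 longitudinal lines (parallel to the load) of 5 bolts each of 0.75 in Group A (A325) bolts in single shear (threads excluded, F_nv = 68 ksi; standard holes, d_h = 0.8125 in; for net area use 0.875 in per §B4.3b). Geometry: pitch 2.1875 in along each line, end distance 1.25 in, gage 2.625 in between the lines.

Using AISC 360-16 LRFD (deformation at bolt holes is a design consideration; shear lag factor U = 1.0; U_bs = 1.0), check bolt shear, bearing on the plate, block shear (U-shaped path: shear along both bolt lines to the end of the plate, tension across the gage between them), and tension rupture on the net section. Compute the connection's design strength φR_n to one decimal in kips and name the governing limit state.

Bolt shear: A_b = π(0.75)²/4 = 0.44179 in². φR_n = 0.75 × 68 × 0.44179 × 10 × 1 = 225.3 kips.
Bearing (0.25 in plate, F_u = 65 ksi): end bolts L_c = 1.25 − 0.8125/2 = 0.84375, R_n = min(1.2×0.84375×0.25×65, 2.4×0.75×0.25×65) = 16.453 kips/bolt; interior L_c = 2.1875 − 0.8125 = 1.375, R_n = 26.813 kips/bolt. φR_n = 0.75 × (2×16.453 + 8×26.813) = 185.6 kips.
Block shear: shear path 2×[1.25+4×2.1875] = 2×10 in, A_gv = 5, A_nv = 2×(10 − 4.5×0.875)×0.25 = 3.0313 in²; tension across gage: (2.625 − 1×0.875)×0.25 = 0.4375 in². R_n = min(0.6×65×3.0313, 0.6×50×5) + 1.0×65×0.4375 = min(118.22, 150) + 28.438 = 146.66 kips. φR_n = 0.75 × 146.66 = 110.0 kips.
Tension rupture (net): A_n = (6.8125 − 2×0.875)×0.25 = 1.2656 in² (U = 1.0, A_e = A_n). φR_n = 0.75 × 65 × 1.2656 = 61.7 kips.
Governing: min(225.3, 185.6, 110.0, 61.7) = 61.7 kips → net-section rupture.

61.7 kips (net-section rupture governs)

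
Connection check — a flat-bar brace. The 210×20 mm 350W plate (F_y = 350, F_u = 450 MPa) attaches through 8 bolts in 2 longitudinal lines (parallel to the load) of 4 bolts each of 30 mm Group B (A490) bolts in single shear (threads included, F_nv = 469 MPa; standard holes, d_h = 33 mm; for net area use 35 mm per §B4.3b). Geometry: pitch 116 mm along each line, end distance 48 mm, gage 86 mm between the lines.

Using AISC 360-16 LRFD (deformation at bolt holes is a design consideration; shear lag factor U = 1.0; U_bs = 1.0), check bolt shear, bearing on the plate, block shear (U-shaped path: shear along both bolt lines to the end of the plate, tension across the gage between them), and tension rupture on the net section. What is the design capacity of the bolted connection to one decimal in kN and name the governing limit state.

945.0 kN (net-section rupture governs)

Bolt shear: A_b = π(30)²/4 = 706.86 mm². φR_n = 0.75 × 469 × 706.86 × 8 × 1 = 1989.1 kN.
Bearing (20 mm plate, F_u = 450 MPa): end bolts L_c = 48 − 33/2 = 31.5, R_n = min(1.2×31.5×20×450, 2.4×30×20×450) = 340.2 kN/bolt; interior L_c = 116 − 33 = 83, R_n = 648 kN/bolt. φR_n = 0.75 × (2×340.2 + 6×648) = 3426.3 kN.
Block shear: shear path 2×[48+3×116] = 2×396 mm, A_gv = 15840, A_nv = 2×(396 − 3.5×35)×20 = 10940 mm²; tension across gage: (86 − 1×35)×20 = 1020 mm². R_n = min(0.6×450×10940, 0.6×350×15840) + 1.0×450×1020 = min(2953.8, 3326.4) + 459 = 3412.8 kN. φR_n = 0.75 × 3412.8 = 2559.6 kN.
Tension rupture (net): A_n = (210 − 2×35)×20 = 2800 mm² (U = 1.0, A_e = A_n). φR_n = 0.75 × 450 × 2800 = 945.0 kN.
Governing: min(1989.1, 3426.3, 2559.6, 945.0) = 945.0 kN → net-section rupture.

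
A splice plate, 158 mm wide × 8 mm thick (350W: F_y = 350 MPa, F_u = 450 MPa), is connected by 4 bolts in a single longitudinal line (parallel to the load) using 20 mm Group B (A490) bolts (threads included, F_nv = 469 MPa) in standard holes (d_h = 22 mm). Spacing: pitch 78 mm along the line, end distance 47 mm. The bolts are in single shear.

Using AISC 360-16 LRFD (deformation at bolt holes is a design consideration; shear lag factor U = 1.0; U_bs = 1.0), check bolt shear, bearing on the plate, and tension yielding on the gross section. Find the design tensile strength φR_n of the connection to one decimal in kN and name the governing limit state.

Bolt shear: A_b = π(20)²/4 = 314.16 mm². φR_n = 0.75 × 469 × 314.16 × 4 × 1 = 442.0 kN.
Bearing (8 mm plate, F_u = 450 MPa): end bolts L_c = 47 − 22/2 = 36, R_n = min(1.2×36×8×450, 2.4×20×8×450) = 155.52 kN/bolt; interior L_c = 78 − 22 = 56, R_n = 172.8 kN/bolt. φR_n = 0.75 × (1×155.52 + 3×172.8) = 505.4 kN.
Tension yield (gross): A_g = 158×8 = 1264 mm². φR_n = 0.90 × 350 × 1264 = 398.2 kN.
Governing: min(442.0, 505.4, 398.2) = 398.2 kN → gross-section yield.

398.2 kN (gross-section yield governs)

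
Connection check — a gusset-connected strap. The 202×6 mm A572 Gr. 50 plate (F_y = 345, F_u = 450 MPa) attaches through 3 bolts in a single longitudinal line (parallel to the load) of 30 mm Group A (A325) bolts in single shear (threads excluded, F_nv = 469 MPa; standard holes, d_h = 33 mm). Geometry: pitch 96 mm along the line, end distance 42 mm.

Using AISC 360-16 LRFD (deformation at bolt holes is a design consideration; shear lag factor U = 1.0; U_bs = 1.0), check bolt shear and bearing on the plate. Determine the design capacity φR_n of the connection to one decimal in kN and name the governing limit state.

353.6 kN (bearing governs)

Bolt shear: A_b = π(30)²/4 = 706.86 mm². φR_n = 0.75 × 469 × 706.86 × 3 × 1 = 745.9 kN.
Bearing (6 mm plate, F_u = 450 MPa): end bolts L_c = 42 − 33/2 = 25.5, R_n = min(1.2×25.5×6×450, 2.4×30×6×450) = 82.62 kN/bolt; interior L_c = 96 − 33 = 63, R_n = 194.4 kN/bolt. φR_n = 0.75 × (1×82.62 + 2×194.4) = 353.6 kN.
Governing: min(745.9, 353.6) = 353.6 kN → bearing.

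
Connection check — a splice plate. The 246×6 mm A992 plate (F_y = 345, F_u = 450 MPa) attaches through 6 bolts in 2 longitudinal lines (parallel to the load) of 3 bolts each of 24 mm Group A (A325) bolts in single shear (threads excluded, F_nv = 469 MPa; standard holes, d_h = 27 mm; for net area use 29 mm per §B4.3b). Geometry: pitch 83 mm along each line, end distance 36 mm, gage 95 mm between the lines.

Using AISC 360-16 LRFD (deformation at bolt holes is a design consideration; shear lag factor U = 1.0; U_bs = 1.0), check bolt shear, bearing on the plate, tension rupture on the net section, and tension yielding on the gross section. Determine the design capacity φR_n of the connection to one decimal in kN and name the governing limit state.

Bolt shear: A_b = π(24)²/4 = 452.39 mm². φR_n = 0.75 × 469 × 452.39 × 6 × 1 = 954.8 kN.
Bearing (6 mm plate, F_u = 450 MPa): end bolts L_c = 36 − 27/2 = 22.5, R_n = min(1.2×22.5×6×450, 2.4×24×6×450) = 72.9 kN/bolt; interior L_c = 83 − 27 = 56, R_n = 155.52 kN/bolt. φR_n = 0.75 × (2×72.9 + 4×155.52) = 575.9 kN.
Tension rupture (net): A_n = (246 − 2×29)×6 = 1128 mm² (U = 1.0, A_e = A_n). φR_n = 0.75 × 450 × 1128 = 380.7 kN.
Tension yield (gross): A_g = 246×6 = 1476 mm². φR_n = 0.90 × 345 × 1476 = 458.3 kN.
Governing: min(954.8, 575.9, 380.7, 458.3) = 380.7 kN → net-section rupture.

380.7 kN (net-section rupture governs)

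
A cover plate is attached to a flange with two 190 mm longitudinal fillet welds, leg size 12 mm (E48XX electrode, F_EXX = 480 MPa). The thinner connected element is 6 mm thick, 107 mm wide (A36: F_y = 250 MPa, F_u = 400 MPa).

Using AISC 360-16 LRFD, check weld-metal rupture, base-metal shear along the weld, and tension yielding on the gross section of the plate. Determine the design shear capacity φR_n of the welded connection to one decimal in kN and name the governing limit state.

Weld metal: throat = 0.707×12 = 8.484 mm, L = 2×190 = 380 mm. φR_n = 0.75 × 0.6 × 480 × 8.484 × 380 = 696.4 kN.
Base metal shear (6 mm plate): yield φR_n = 1.0×0.6×250×6×380 = 342.0 kN; rupture φR_n = 0.75×0.6×400×6×380 = 410.4 kN; take 342.0 kN (yield).
Tension yield (gross): A_g = 107×6 = 642 mm². φR_n = 0.90 × 250 × 642 = 144.5 kN.
Governing: min(696.4, 342.0, 144.5) = 144.5 kN → gross-section yield.

144.5 kN (gross-section yield governs)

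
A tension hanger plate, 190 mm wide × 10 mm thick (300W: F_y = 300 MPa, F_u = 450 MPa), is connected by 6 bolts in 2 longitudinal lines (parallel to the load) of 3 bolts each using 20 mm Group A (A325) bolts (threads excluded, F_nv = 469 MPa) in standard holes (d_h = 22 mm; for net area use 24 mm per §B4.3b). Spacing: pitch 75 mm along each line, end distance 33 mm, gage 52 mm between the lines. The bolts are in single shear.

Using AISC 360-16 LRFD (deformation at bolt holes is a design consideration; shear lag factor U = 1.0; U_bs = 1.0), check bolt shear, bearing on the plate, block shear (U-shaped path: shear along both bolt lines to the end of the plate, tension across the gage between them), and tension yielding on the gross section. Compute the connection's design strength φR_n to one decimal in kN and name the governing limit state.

513.0 kN (gross-section yield governs)

Bolt shear: A_b = π(20)²/4 = 314.16 mm². φR_n = 0.75 × 469 × 314.16 × 6 × 1 = 663.0 kN.
Bearing (10 mm plate, F_u = 450 MPa): end bolts L_c = 33 − 22/2 = 22, R_n = min(1.2×22×10×450, 2.4×20×10×450) = 118.8 kN/bolt; interior L_c = 75 − 22 = 53, R_n = 216 kN/bolt. φR_n = 0.75 × (2×118.8 + 4×216) = 826.2 kN.
Block shear: shear path 2×[33+2×75] = 2×183 mm, A_gv = 3660, A_nv = 2×(183 − 2.5×24)×10 = 2460 mm²; tension across gage: (52 − 1×24)×10 = 280 mm². R_n = min(0.6×450×2460, 0.6×300×3660) + 1.0×450×280 = min(664.2, 658.8) + 126 = 784.8 kN. φR_n = 0.75 × 784.8 = 588.6 kN.
Tension yield (gross): A_g = 190×10 = 1900 mm². φR_n = 0.90 × 300 × 1900 = 513.0 kN.
Governing: min(663.0, 826.2, 588.6, 513.0) = 513.0 kN → gross-section yield.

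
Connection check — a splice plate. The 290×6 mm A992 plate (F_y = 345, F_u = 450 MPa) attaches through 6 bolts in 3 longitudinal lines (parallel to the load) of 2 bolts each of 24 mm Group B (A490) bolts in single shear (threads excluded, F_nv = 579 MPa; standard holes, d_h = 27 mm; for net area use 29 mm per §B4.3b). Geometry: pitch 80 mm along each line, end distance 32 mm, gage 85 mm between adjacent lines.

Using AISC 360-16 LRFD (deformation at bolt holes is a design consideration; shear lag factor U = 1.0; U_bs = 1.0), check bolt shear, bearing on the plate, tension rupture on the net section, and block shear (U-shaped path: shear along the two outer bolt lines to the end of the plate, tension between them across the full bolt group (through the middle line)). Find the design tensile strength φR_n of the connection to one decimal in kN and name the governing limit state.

Bolt shear: A_b = π(24)²/4 = 452.39 mm². φR_n = 0.75 × 579 × 452.39 × 6 × 1 = 1178.7 kN.
Bearing (6 mm plate, F_u = 450 MPa): end bolts L_c = 32 − 27/2 = 18.5, R_n = min(1.2×18.5×6×450, 2.4×24×6×450) = 59.94 kN/bolt; interior L_c = 80 − 27 = 53, R_n = 155.52 kN/bolt. φR_n = 0.75 × (3×59.94 + 3×155.52) = 484.8 kN.
Tension rupture (net): A_n = (290 − 3×29)×6 = 1218 mm² (U = 1.0, A_e = A_n). φR_n = 0.75 × 450 × 1218 = 411.1 kN.
Block shear: shear path 2×[32+1×80] = 2×112 mm, A_gv = 1344, A_nv = 2×(112 − 1.5×29)×6 = 822 mm²; tension across gage: (170 − 2×29)×6 = 672 mm². R_n = min(0.6×450×822, 0.6×345×1344) + 1.0×450×672 = min(221.94, 278.21) + 302.4 = 524.34 kN. φR_n = 0.75 × 524.34 = 393.3 kN.
Governing: min(1178.7, 484.8, 411.1, 393.3) = 393.3 kN → block shear.

393.3 kN (block shear governs)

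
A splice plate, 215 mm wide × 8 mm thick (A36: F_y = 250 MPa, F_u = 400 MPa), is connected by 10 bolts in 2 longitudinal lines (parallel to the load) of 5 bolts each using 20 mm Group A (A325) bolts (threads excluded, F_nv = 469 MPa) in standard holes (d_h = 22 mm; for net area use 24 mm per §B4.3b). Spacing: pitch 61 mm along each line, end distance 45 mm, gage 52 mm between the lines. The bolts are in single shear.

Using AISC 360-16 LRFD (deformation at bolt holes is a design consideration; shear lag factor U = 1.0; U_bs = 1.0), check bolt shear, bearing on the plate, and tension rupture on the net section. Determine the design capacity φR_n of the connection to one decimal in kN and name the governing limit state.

Bolt shear: A_b = π(20)²/4 = 314.16 mm². φR_n = 0.75 × 469 × 314.16 × 10 × 1 = 1105.1 kN.
Bearing (8 mm plate, F_u = 400 MPa): end bolts L_c = 45 − 22/2 = 34, R_n = min(1.2×34×8×400, 2.4×20×8×400) = 130.56 kN/bolt; interior L_c = 61 − 22 = 39, R_n = 149.76 kN/bolt. φR_n = 0.75 × (2×130.56 + 8×149.76) = 1094.4 kN.
Tension rupture (net): A_n = (215 − 2×24)×8 = 1336 mm² (U = 1.0, A_e = A_n). φR_n = 0.75 × 400 × 1336 = 400.8 kN.
Governing: min(1105.1, 1094.4, 400.8) = 400.8 kN → net-section rupture.

400.8 kN (net-section rupture governs)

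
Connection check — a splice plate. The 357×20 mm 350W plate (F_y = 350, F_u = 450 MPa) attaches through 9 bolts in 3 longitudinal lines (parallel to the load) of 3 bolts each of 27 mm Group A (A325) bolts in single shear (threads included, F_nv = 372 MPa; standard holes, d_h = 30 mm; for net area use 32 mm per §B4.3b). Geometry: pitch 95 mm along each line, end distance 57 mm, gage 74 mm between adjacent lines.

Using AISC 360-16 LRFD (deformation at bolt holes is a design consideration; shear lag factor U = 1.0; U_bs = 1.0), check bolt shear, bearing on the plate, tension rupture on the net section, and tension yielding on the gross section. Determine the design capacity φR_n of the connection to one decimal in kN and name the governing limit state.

1437.7 kN (bolt shear governs)

Bolt shear: A_b = π(27)²/4 = 572.56 mm². φR_n = 0.75 × 372 × 572.56 × 9 × 1 = 1437.7 kN.
Bearing (20 mm plate, F_u = 450 MPa): end bolts L_c = 57 − 30/2 = 42, R_n = min(1.2×42×20×450, 2.4×27×20×450) = 453.6 kN/bolt; interior L_c = 95 − 30 = 65, R_n = 583.2 kN/bolt. φR_n = 0.75 × (3×453.6 + 6×583.2) = 3645.0 kN.
Tension rupture (net): A_n = (357 − 3×32)×20 = 5220 mm² (U = 1.0, A_e = A_n). φR_n = 0.75 × 450 × 5220 = 1761.8 kN.
Tension yield (gross): A_g = 357×20 = 7140 mm². φR_n = 0.90 × 350 × 7140 = 2249.1 kN.
Governing: min(1437.7, 3645.0, 1761.8, 2249.1) = 1437.7 kN → bolt shear.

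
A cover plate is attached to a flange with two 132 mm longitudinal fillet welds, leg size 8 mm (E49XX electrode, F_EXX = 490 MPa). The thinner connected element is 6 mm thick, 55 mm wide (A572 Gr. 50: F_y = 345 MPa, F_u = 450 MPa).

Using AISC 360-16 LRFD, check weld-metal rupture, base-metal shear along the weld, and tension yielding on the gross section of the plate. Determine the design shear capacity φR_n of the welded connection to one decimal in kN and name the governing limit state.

102.5 kN (gross-section yield governs)

Weld metal: throat = 0.707×8 = 5.656 mm, L = 2×132 = 264 mm. φR_n = 0.75 × 0.6 × 490 × 5.656 × 264 = 329.2 kN.
Base metal shear (6 mm plate): yield φR_n = 1.0×0.6×345×6×264 = 327.9 kN; rupture φR_n = 0.75×0.6×450×6×264 = 320.8 kN; take 320.8 kN (rupture).
Tension yield (gross): A_g = 55×6 = 330 mm². φR_n = 0.90 × 345 × 330 = 102.5 kN.
Governing: min(329.2, 320.8, 102.5) = 102.5 kN → gross-section yield.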